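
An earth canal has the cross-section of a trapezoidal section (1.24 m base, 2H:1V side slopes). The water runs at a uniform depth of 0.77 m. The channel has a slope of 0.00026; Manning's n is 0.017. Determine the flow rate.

Q = 1.2 m³/s

With bottom width b = 1.24 m and side slope z = 2: A = (b + zy)y = (1.24 + 2×0.77)×0.77 = 2.141 m²; P = b + 2y√(1+z²) = 1.24 + 2×0.77×2.236 = 4.684 m.
Hydraulic radius R = A/P = 2.141/4.684 = 0.457 m.
Manning's equation: Q = (1/n) A R^(2/3) S^(1/2) = (1/0.017) × 2.141 × 0.457^(2/3) × 0.00026^(1/2) = 1.2 m³/s.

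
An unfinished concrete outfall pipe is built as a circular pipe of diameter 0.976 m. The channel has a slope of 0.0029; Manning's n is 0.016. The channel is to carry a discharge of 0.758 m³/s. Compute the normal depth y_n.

y_n = 0.643 m

Manning's equation rearranged: A R^(2/3) = nQ / (1·√S) = 0.016 × 0.758 / (√0.0029) = 0.2252.
At y = 0.822 m: A R^(2/3) = 0.2989 — high.
At y = 0.532 m: A R^(2/3) = 0.1686 — low.
At y = 0.643 m: A R^(2/3) = 0.2252 — close enough.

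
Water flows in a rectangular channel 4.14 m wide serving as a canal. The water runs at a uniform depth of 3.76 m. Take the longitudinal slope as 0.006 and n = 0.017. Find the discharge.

Flow area A = b·y = 4.14 × 3.76 = 15.57 m². Wetted perimeter P = b + 2y = 4.14 + 2×3.76 = 11.66 m.
Hydraulic radius R = A/P = 15.57/11.66 = 1.335 m.
Manning's equation: Q = (1/n) A R^(2/3) S^(1/2) = (1/0.017) × 15.57 × 1.335^(2/3) × 0.006^(1/2) = 86 m³/s.

Q = 86 m³/s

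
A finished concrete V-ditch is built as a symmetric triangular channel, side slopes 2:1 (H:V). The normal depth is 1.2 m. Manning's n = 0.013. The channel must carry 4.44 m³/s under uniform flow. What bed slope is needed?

S = 0.000921

For a triangular section with side slope z = 2: A = zy² = 2×1.2² = 2.88 m²; P = 2y√(1+z²) = 2×1.2×2.236 = 5.367 m.
Hydraulic radius R = A/P = 2.88/5.367 = 0.5367 m.
From Manning's equation, S = [nQ / (1 A R^(2/3))]² = [0.013 × 4.44 / (1 × 2.88 × 0.5367^(2/3))]² = 0.000921.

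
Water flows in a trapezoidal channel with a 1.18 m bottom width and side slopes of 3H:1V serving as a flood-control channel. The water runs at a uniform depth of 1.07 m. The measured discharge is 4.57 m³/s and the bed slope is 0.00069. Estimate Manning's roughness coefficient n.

With bottom width b = 1.18 m and side slope z = 3: A = (b + zy)y = (1.18 + 3×1.07)×1.07 = 4.697 m²; P = b + 2y√(1+z²) = 1.18 + 2×1.07×3.162 = 7.947 m.
Hydraulic radius R = A/P = 4.697/7.947 = 0.5911 m.
Rearranging Manning's equation: n = (1/Q) A R^(2/3) S^(1/2) = (1/4.57) × 4.697 × 0.5911^(2/3) × √0.00069 = 0.019.

n = 0.019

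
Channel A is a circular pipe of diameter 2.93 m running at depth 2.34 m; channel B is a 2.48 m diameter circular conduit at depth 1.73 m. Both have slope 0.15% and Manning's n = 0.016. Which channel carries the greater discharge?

channel A

Channel A: For a circular section of diameter D = 2.93 m at depth y = 2.34 m, the central angle is θ = 2 arccos(1 − 2y/D) = 4.422 rad. Then A = (D²/8)(θ − sin θ) = 5.773 m² and P = Dθ/2 = 6.478 m. Hydraulic radius R = A/P = 5.773/6.478 = 0.8912 m. Q_A = (1/0.016)·5.773·0.8912^(2/3)·√0.0015 = 12.94 m³/s.
Channel B: For a circular section of diameter D = 2.48 m at depth y = 1.73 m, the central angle is θ = 2 arccos(1 − 2y/D) = 3.954 rad. Then A = (D²/8)(θ − sin θ) = 3.598 m² and P = Dθ/2 = 4.903 m. Hydraulic radius R = A/P = 3.598/4.903 = 0.7338 m. Q_B = (1/0.016)·3.598·0.7338^(2/3)·√0.0015 = 7.086 m³/s.
Q_A = 12.94 m³/s vs Q_B = 7.086 m³/s, so channel A carries more.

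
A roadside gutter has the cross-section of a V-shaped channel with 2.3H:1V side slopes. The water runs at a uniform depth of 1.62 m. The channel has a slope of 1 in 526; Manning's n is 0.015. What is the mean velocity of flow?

For a triangular section with side slope z = 2.3: A = zy² = 2.3×1.62² = 6.036 m²; P = 2y√(1+z²) = 2×1.62×2.508 = 8.126 m.
Hydraulic radius R = A/P = 6.036/8.126 = 0.7428 m.
From Manning's equation, V = (1/n) R^(2/3) S^(1/2) = (1/0.015) × 0.7428^(2/3) × 0.001901^(1/2) = 2.38 m/s.

V = 2.38 m/s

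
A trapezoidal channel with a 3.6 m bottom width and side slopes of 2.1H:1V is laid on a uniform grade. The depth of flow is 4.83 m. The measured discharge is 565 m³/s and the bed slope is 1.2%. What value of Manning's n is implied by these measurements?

n = 0.024

With bottom width b = 3.6 m and side slope z = 2.1: A = (b + zy)y = (3.6 + 2.1×4.83)×4.83 = 66.38 m²; P = b + 2y√(1+z²) = 3.6 + 2×4.83×2.326 = 26.07 m.
Hydraulic radius R = A/P = 66.38/26.07 = 2.546 m.
Rearranging Manning's equation: n = (1/Q) A R^(2/3) S^(1/2) = (1/565) × 66.38 × 2.546^(2/3) × √0.012 = 0.024.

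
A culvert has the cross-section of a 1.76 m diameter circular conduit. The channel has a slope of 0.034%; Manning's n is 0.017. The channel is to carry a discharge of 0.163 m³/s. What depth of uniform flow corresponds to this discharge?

Manning's equation rearranged: A R^(2/3) = nQ / (1·√S) = 0.017 × 0.163 / (√0.00034) = 0.1503.
At y = 0.347 m: A R^(2/3) = 0.1197 — low.
At y = 0.388 m: A R^(2/3) = 0.15 — matches.

y_n = 0.388 m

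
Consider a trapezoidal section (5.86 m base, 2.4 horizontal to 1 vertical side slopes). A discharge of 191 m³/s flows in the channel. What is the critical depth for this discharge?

y_c = 3.18 m

At critical depth, Q² T / (g A³) = 1, i.e. A³/T = Q²/g = 191²/9.81 = 3719.
Try y = 2.17 m: A³/T = 851.2 — too small.
Try y = 3.18 m: A³/T = 3739 — ≈ 3719.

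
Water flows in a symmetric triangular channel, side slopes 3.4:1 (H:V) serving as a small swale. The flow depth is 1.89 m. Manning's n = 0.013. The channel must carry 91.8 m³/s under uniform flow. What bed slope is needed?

For a triangular section with side slope z = 3.4: A = zy² = 3.4×1.89² = 12.15 m²; P = 2y√(1+z²) = 2×1.89×3.544 = 13.4 m.
Hydraulic radius R = A/P = 12.15/13.4 = 0.9066 m.
From Manning's equation, S = [nQ / (1 A R^(2/3))]² = [0.013 × 91.8 / (1 × 12.15 × 0.9066^(2/3))]² = 0.011.

S = 0.011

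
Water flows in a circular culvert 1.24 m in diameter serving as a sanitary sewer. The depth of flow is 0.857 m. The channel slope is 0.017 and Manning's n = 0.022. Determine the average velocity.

V = 3.03 m/s

For a circular section of diameter D = 1.24 m at depth y = 0.857 m, the central angle is θ = 2 arccos(1 − 2y/D) = 3.926 rad. Then A = (D²/8)(θ − sin θ) = 0.8904 m² and P = Dθ/2 = 2.434 m.
Hydraulic radius R = A/P = 0.8904/2.434 = 0.3658 m.
From Manning's equation, V = (1/n) R^(2/3) S^(1/2) = (1/0.022) × 0.3658^(2/3) × 0.017^(1/2) = 3.03 m/s.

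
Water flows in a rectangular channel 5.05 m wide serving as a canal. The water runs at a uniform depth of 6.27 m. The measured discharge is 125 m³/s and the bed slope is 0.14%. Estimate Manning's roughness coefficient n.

n = 0.014

Flow area A = b·y = 5.05 × 6.27 = 31.66 m². Wetted perimeter P = b + 2y = 5.05 + 2×6.27 = 17.59 m.
Hydraulic radius R = A/P = 31.66/17.59 = 1.8 m.
Rearranging Manning's equation: n = (1/Q) A R^(2/3) S^(1/2) = (1/125) × 31.66 × 1.8^(2/3) × √0.0014 = 0.014.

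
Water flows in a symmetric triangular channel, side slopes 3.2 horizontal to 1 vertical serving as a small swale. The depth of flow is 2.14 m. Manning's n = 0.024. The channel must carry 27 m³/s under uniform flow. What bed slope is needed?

For a triangular section with side slope z = 3.2: A = zy² = 3.2×2.14² = 14.65 m²; P = 2y√(1+z²) = 2×2.14×3.353 = 14.35 m.
Hydraulic radius R = A/P = 14.65/14.35 = 1.021 m.
From Manning's equation, S = [nQ / (1 A R^(2/3))]² = [0.024 × 27 / (1 × 14.65 × 1.021^(2/3))]² = 0.0019.

S = 0.0019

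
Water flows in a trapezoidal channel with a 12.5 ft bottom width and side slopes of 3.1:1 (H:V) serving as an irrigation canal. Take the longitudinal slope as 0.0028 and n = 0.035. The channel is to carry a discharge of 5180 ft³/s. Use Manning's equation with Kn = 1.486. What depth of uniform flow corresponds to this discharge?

y_n = 12.5 ft

Manning's equation rearranged: A R^(2/3) = nQ / (1.486·√S) = 0.035 × 5180 / (1.486 × √0.0028) = 2306.
Try y = 15.2 ft: A R^(2/3) = 3663 — high.
Try y = 9.9 ft: A R^(2/3) = 1341 — low.
Try y = 12.5 ft: A R^(2/3) = 2304 — matches.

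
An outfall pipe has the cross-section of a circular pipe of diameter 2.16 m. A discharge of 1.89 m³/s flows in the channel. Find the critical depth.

y_c = 0.633 m

At critical depth, Q² T / (g A³) = 1, i.e. A³/T = Q²/g = 1.89²/9.81 = 0.3641.
Try y = 0.78 m: A³/T = 0.8175 — too large.
Try y = 0.489 m: A³/T = 0.1335 — too small.
Try y = 0.633 m: A³/T = 0.3646 — close enough.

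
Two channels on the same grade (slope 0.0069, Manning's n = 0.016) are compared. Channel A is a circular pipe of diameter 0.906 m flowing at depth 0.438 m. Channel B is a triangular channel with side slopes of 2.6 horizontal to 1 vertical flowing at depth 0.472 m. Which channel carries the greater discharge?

channel B

Channel A: For a circular section of diameter D = 0.906 m at depth y = 0.438 m, the central angle is θ = 2 arccos(1 − 2y/D) = 3.075 rad. Then A = (D²/8)(θ − sin θ) = 0.3088 m² and P = Dθ/2 = 1.393 m. Hydraulic radius R = A/P = 0.3088/1.393 = 0.2216 m. Q_A = (1/0.016)·0.3088·0.2216^(2/3)·√0.0069 = 0.587 m³/s.
Channel B: For a triangular section with side slope z = 2.6: A = zy² = 2.6×0.472² = 0.5792 m²; P = 2y√(1+z²) = 2×0.472×2.786 = 2.63 m. Hydraulic radius R = A/P = 0.5792/2.63 = 0.2203 m. Q_B = (1/0.016)·0.5792·0.2203^(2/3)·√0.0069 = 1.097 m³/s.
Q_A = 0.587 m³/s vs Q_B = 1.097 m³/s, so channel B carries more.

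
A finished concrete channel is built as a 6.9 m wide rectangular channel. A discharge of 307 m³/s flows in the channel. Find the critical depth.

For a rectangular channel, critical depth y_c = (q²/g)^(1/3) where q = Q/b = 307/6.9 = 44.49 m²/s.
So y_c = (44.49²/9.81)^(1/3) = 5.87 m.

y_c = 5.87 m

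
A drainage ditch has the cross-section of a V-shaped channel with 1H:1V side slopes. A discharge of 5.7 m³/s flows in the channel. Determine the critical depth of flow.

At critical depth, Q² T / (g A³) = 1, i.e. A³/T = Q²/g = 5.7²/9.81 = 3.312.
Try y = 1.03 m: A³/T = 0.5796 — too small.
Try y = 1.76 m: A³/T = 8.444 — too large.
Try y = 1.46 m: A³/T = 3.317 — ≈ 3.312.

y_c = 1.46 m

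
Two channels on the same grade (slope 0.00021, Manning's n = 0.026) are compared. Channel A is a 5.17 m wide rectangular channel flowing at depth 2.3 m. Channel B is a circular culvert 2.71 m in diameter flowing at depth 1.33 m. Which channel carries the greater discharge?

Channel A: Flow area A = b·y = 5.17 × 2.3 = 11.89 m². Wetted perimeter P = b + 2y = 5.17 + 2×2.3 = 9.77 m. Hydraulic radius R = A/P = 11.89/9.77 = 1.217 m. Q_A = (1/0.026)·11.89·1.217^(2/3)·√0.00021 = 7.555 m³/s.
Channel B: For a circular section of diameter D = 2.71 m at depth y = 1.33 m, the central angle is θ = 2 arccos(1 − 2y/D) = 3.105 rad. Then A = (D²/8)(θ − sin θ) = 2.816 m² and P = Dθ/2 = 4.207 m. Hydraulic radius R = A/P = 2.816/4.207 = 0.6694 m. Q_B = (1/0.026)·2.816·0.6694^(2/3)·√0.00021 = 1.201 m³/s.
Q_A = 7.555 m³/s vs Q_B = 1.201 m³/s, so channel A carries more.

channel A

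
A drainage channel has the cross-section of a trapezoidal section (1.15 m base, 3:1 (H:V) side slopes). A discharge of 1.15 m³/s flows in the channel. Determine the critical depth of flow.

At critical depth, Q² T / (g A³) = 1, i.e. A³/T = Q²/g = 1.15²/9.81 = 0.1348.
Try y = 0.241 m: A³/T = 0.03543 — too small.
Try y = 0.346 m: A³/T = 0.1345 — close enough.

y_c = 0.346 m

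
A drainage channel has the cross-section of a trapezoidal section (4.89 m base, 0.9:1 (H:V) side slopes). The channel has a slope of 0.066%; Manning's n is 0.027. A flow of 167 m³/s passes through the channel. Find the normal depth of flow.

Manning's equation rearranged: A R^(2/3) = nQ / (1·√S) = 0.027 × 167 / (√0.00066) = 175.5.
Try y = 5.64 m: A R^(2/3) = 111.7 — too small.
Try y = 7.62 m: A R^(2/3) = 207.4 — too large.
Try y = 7.04 m: A R^(2/3) = 175.7 — matches.

y_n = 7.04 m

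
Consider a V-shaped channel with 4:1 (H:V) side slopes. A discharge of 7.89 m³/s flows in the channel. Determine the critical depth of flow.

y_c = 0.955 m

At critical depth, Q² T / (g A³) = 1, i.e. A³/T = Q²/g = 7.89²/9.81 = 6.346.
At y = 0.821 m: A³/T = 2.984 — low.
At y = 1.09 m: A³/T = 12.31 — high.
At y = 0.955 m: A³/T = 6.355 — close enough.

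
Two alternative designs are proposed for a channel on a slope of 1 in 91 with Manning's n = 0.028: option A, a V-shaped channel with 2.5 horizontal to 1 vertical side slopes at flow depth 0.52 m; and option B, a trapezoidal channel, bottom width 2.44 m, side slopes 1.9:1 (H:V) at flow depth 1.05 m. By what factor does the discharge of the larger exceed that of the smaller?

13.6

Channel A: For a triangular section with side slope z = 2.5: A = zy² = 2.5×0.52² = 0.676 m²; P = 2y√(1+z²) = 2×0.52×2.693 = 2.8 m. Hydraulic radius R = A/P = 0.676/2.8 = 0.2414 m. Q_A = (1/0.028)·0.676·0.2414^(2/3)·√0.01099 = 0.9812 m³/s.
Channel B: With bottom width b = 2.44 m and side slope z = 1.9: A = (b + zy)y = (2.44 + 1.9×1.05)×1.05 = 4.657 m²; P = b + 2y√(1+z²) = 2.44 + 2×1.05×2.147 = 6.949 m. Hydraulic radius R = A/P = 4.657/6.949 = 0.6701 m. Q_B = (1/0.028)·4.657·0.6701^(2/3)·√0.01099 = 13.35 m³/s.
The larger discharge is 13.35 m³/s and the smaller is 0.9812 m³/s; the ratio is 13.6.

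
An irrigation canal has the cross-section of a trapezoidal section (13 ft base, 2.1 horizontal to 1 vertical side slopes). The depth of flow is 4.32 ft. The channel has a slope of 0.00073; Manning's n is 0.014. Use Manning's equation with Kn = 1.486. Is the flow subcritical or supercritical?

With bottom width b = 13 ft and side slope z = 2.1: A = (b + zy)y = (13 + 2.1×4.32)×4.32 = 95.35 ft²; P = b + 2y√(1+z²) = 13 + 2×4.32×2.326 = 33.1 ft.
Hydraulic radius R = A/P = 95.35/33.1 = 2.881 ft.
V = (1.486/n) R^(2/3) √S = (1.486/0.014) × 2.881^(2/3) × √0.00073 = 5.807 ft/s. Hydraulic depth D_h = A/T = 95.35/31.14 = 3.062 ft.
Froude number Fr = V/√(g·D_h) = 5.807/√(32.2×3.062) = 0.585, which is less than 1, so the flow is subcritical.

subcritical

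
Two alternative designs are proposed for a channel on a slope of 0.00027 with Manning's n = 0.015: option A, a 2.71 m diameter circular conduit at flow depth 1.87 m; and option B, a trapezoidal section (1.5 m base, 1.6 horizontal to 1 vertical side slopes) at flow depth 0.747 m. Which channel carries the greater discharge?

Channel A: For a circular section of diameter D = 2.71 m at depth y = 1.87 m, the central angle is θ = 2 arccos(1 − 2y/D) = 3.921 rad. Then A = (D²/8)(θ − sin θ) = 4.245 m² and P = Dθ/2 = 5.313 m. Hydraulic radius R = A/P = 4.245/5.313 = 0.799 m. Q_A = (1/0.015)·4.245·0.799^(2/3)·√0.00027 = 4.004 m³/s.
Channel B: With bottom width b = 1.5 m and side slope z = 1.6: A = (b + zy)y = (1.5 + 1.6×0.747)×0.747 = 2.013 m²; P = b + 2y√(1+z²) = 1.5 + 2×0.747×1.887 = 4.319 m. Hydraulic radius R = A/P = 2.013/4.319 = 0.4662 m. Q_B = (1/0.015)·2.013·0.4662^(2/3)·√0.00027 = 1.326 m³/s.
Q_A = 4.004 m³/s vs Q_B = 1.326 m³/s, so channel A carries more.

channel A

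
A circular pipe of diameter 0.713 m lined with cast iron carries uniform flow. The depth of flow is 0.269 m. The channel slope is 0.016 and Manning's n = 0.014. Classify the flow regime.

For a circular section of diameter D = 0.713 m at depth y = 0.269 m, the central angle is θ = 2 arccos(1 − 2y/D) = 2.646 rad. Then A = (D²/8)(θ − sin θ) = 0.1379 m² and P = Dθ/2 = 0.9432 m.
Hydraulic radius R = A/P = 0.1379/0.9432 = 0.1462 m.
V = (1/n) R^(2/3) √S = (1/0.014) × 0.1462^(2/3) × √0.016 = 2.507 m/s. Hydraulic depth D_h = A/T = 0.1379/0.6912 = 0.1995 m.
Froude number Fr = V/√(g·D_h) = 2.507/√(9.81×0.1995) = 1.79, which is greater than 1, so the flow is supercritical.

supercritical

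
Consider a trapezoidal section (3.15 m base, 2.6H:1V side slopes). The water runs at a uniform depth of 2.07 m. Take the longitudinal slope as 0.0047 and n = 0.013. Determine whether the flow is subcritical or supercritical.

With bottom width b = 3.15 m and side slope z = 2.6: A = (b + zy)y = (3.15 + 2.6×2.07)×2.07 = 17.66 m²; P = b + 2y√(1+z²) = 3.15 + 2×2.07×2.786 = 14.68 m.
Hydraulic radius R = A/P = 17.66/14.68 = 1.203 m.
V = (1/n) R^(2/3) √S = (1/0.013) × 1.203^(2/3) × √0.0047 = 5.965 m/s. Hydraulic depth D_h = A/T = 17.66/13.91 = 1.269 m.
Froude number Fr = V/√(g·D_h) = 5.965/√(9.81×1.269) = 1.69, which is greater than 1, so the flow is supercritical.

supercritical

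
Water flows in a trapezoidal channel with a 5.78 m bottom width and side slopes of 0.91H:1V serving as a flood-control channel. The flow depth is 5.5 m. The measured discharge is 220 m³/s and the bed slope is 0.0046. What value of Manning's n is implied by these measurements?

n = 0.0369

With bottom width b = 5.78 m and side slope z = 0.91: A = (b + zy)y = (5.78 + 0.91×5.5)×5.5 = 59.32 m²; P = b + 2y√(1+z²) = 5.78 + 2×5.5×1.352 = 20.65 m.
Hydraulic radius R = A/P = 59.32/20.65 = 2.872 m.
Rearranging Manning's equation: n = (1/Q) A R^(2/3) S^(1/2) = (1/220) × 59.32 × 2.872^(2/3) × √0.0046 = 0.0369.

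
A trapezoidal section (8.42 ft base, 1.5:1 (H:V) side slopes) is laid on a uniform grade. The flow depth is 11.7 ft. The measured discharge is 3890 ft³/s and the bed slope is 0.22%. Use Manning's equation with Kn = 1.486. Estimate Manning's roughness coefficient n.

n = 0.018

With bottom width b = 8.42 ft and side slope z = 1.5: A = (b + zy)y = (8.42 + 1.5×11.7)×11.7 = 303.8 ft²; P = b + 2y√(1+z²) = 8.42 + 2×11.7×1.803 = 50.6 ft.
Hydraulic radius R = A/P = 303.8/50.6 = 6.004 ft.
Rearranging Manning's equation: n = (1.486/Q) A R^(2/3) S^(1/2) = (1.486/3890) × 303.8 × 6.004^(2/3) × √0.0022 = 0.018.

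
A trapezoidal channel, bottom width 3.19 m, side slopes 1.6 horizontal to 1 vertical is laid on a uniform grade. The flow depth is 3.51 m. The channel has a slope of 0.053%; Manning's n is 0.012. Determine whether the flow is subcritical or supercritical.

subcritical

With bottom width b = 3.19 m and side slope z = 1.6: A = (b + zy)y = (3.19 + 1.6×3.51)×3.51 = 30.91 m²; P = b + 2y√(1+z²) = 3.19 + 2×3.51×1.887 = 16.44 m.
Hydraulic radius R = A/P = 30.91/16.44 = 1.881 m.
V = (1/n) R^(2/3) √S = (1/0.012) × 1.881^(2/3) × √0.00053 = 2.923 m/s. Hydraulic depth D_h = A/T = 30.91/14.42 = 2.143 m.
Froude number Fr = V/√(g·D_h) = 2.923/√(9.81×2.143) = 0.637, which is less than 1, so the flow is subcritical.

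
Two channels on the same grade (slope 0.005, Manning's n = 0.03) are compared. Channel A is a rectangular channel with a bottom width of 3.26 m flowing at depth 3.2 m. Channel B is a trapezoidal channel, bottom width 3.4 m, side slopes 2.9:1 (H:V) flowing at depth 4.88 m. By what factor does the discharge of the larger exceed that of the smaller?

Channel A: Flow area A = b·y = 3.26 × 3.2 = 10.43 m². Wetted perimeter P = b + 2y = 3.26 + 2×3.2 = 9.66 m. Hydraulic radius R = A/P = 10.43/9.66 = 1.08 m. Q_A = (1/0.03)·10.43·1.08^(2/3)·√0.005 = 25.88 m³/s.
Channel B: With bottom width b = 3.4 m and side slope z = 2.9: A = (b + zy)y = (3.4 + 2.9×4.88)×4.88 = 85.65 m²; P = b + 2y√(1+z²) = 3.4 + 2×4.88×3.068 = 33.34 m. Hydraulic radius R = A/P = 85.65/33.34 = 2.569 m. Q_B = (1/0.03)·85.65·2.569^(2/3)·√0.005 = 378.7 m³/s.
The larger discharge is 378.7 m³/s and the smaller is 25.88 m³/s; the ratio is 14.6.

14.6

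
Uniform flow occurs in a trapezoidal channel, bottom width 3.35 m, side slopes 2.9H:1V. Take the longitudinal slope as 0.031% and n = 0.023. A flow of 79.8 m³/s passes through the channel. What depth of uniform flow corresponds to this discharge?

y_n = 4.08 m

Manning's equation rearranged: A R^(2/3) = nQ / (1·√S) = 0.023 × 79.8 / (√0.00031) = 104.2.
At y = 5.05 m: A R^(2/3) = 173.9 — too large.
At y = 3 m: A R^(2/3) = 50.71 — too small.
At y = 4.08 m: A R^(2/3) = 104.2 — matches.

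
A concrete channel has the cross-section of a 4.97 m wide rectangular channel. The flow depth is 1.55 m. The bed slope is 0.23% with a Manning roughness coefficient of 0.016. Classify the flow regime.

Flow area A = b·y = 4.97 × 1.55 = 7.704 m². Wetted perimeter P = b + 2y = 4.97 + 2×1.55 = 8.07 m.
Hydraulic radius R = A/P = 7.704/8.07 = 0.9546 m.
V = (1/n) R^(2/3) √S = (1/0.016) × 0.9546^(2/3) × √0.0023 = 2.906 m/s. Hydraulic depth D_h = A/T = 7.704/4.97 = 1.55 m.
Froude number Fr = V/√(g·D_h) = 2.906/√(9.81×1.55) = 0.745, which is less than 1, so the flow is subcritical.

subcritical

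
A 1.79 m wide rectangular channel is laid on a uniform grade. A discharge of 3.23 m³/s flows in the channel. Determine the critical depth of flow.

For a rectangular channel, critical depth y_c = (q²/g)^(1/3) where q = Q/b = 3.23/1.79 = 1.804 m²/s.
So y_c = (1.804²/9.81)^(1/3) = 0.692 m.

y_c = 0.692 m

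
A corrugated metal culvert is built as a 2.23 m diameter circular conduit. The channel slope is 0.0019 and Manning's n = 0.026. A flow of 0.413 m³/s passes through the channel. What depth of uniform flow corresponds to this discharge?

y_n = 0.46 m

Manning's equation rearranged: A R^(2/3) = nQ / (1·√S) = 0.026 × 0.413 / (√0.0019) = 0.2463.
At y = 0.575 m: A R^(2/3) = 0.3853 — too large.
At y = 0.391 m: A R^(2/3) = 0.1772 — too small.
At y = 0.46 m: A R^(2/3) = 0.2466 — close enough.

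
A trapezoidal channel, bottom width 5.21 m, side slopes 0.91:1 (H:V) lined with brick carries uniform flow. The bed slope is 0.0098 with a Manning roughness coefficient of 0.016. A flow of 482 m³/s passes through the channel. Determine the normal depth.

y_n = 4.58 m

Manning's equation rearranged: A R^(2/3) = nQ / (1·√S) = 0.016 × 482 / (√0.0098) = 77.9.
Trying y = 5.67 m: A R^(2/3) = 118.5 — over.
Trying y = 4.11 m: A R^(2/3) = 63.23 — short.
Trying y = 4.58 m: A R^(2/3) = 77.87 — matches.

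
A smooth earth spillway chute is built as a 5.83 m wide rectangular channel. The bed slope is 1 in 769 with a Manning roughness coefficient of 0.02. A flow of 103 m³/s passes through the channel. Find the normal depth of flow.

y_n = 6.21 m

Manning's equation rearranged: A R^(2/3) = nQ / (1·√S) = 0.02 × 103 / (√0.0013) = 57.13.
Trying y = 7.12 m: A R^(2/3) = 67.38 — high.
Trying y = 5.4 m: A R^(2/3) = 48.18 — low.
Trying y = 6.21 m: A R^(2/3) = 57.16 — close enough.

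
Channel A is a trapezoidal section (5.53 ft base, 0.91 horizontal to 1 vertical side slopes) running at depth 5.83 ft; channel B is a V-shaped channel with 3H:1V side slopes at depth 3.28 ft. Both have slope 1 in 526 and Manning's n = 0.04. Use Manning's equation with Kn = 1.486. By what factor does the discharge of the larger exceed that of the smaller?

Channel A: With bottom width b = 5.53 ft and side slope z = 0.91: A = (b + zy)y = (5.53 + 0.91×5.83)×5.83 = 63.17 ft²; P = b + 2y√(1+z²) = 5.53 + 2×5.83×1.352 = 21.3 ft. Hydraulic radius R = A/P = 63.17/21.3 = 2.966 ft. Q_A = (1.486/0.04)·63.17·2.966^(2/3)·√0.001901 = 211.2 ft³/s.
Channel B: For a triangular section with side slope z = 3: A = zy² = 3×3.28² = 32.28 ft²; P = 2y√(1+z²) = 2×3.28×3.162 = 20.74 ft. Hydraulic radius R = A/P = 32.28/20.74 = 1.556 ft. Q_B = (1.486/0.04)·32.28·1.556^(2/3)·√0.001901 = 70.2 ft³/s.
The larger discharge is 211.2 ft³/s and the smaller is 70.2 ft³/s; the ratio is 3.01.

3.01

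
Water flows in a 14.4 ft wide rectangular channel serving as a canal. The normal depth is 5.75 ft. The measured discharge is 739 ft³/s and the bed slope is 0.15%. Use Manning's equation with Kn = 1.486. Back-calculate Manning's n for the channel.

n = 0.014

Flow area A = b·y = 14.4 × 5.75 = 82.8 ft². Wetted perimeter P = b + 2y = 14.4 + 2×5.75 = 25.9 ft.
Hydraulic radius R = A/P = 82.8/25.9 = 3.197 ft.
Rearranging Manning's equation: n = (1.486/Q) A R^(2/3) S^(1/2) = (1.486/739) × 82.8 × 3.197^(2/3) × √0.0015 = 0.014.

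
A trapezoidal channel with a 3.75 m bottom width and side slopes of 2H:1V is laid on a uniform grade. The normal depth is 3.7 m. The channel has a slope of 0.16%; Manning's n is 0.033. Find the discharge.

Q = 80.2 m³/s

With bottom width b = 3.75 m and side slope z = 2: A = (b + zy)y = (3.75 + 2×3.7)×3.7 = 41.26 m²; P = b + 2y√(1+z²) = 3.75 + 2×3.7×2.236 = 20.3 m.
Hydraulic radius R = A/P = 41.26/20.3 = 2.033 m.
Manning's equation: Q = (1/n) A R^(2/3) S^(1/2) = (1/0.033) × 41.26 × 2.033^(2/3) × 0.0016^(1/2) = 80.2 m³/s.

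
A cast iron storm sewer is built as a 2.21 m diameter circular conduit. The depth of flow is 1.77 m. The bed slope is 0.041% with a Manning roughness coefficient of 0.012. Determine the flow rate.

Q = 4.26 m³/s

For a circular section of diameter D = 2.21 m at depth y = 1.77 m, the central angle is θ = 2 arccos(1 − 2y/D) = 4.433 rad. Then A = (D²/8)(θ − sin θ) = 3.293 m² and P = Dθ/2 = 4.899 m.
Hydraulic radius R = A/P = 3.293/4.899 = 0.6723 m.
Manning's equation: Q = (1/n) A R^(2/3) S^(1/2) = (1/0.012) × 3.293 × 0.6723^(2/3) × 0.00041^(1/2) = 4.26 m³/s.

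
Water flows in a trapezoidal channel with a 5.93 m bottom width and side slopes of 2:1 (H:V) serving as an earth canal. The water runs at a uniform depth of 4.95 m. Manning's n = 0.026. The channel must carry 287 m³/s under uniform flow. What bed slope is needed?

With bottom width b = 5.93 m and side slope z = 2: A = (b + zy)y = (5.93 + 2×4.95)×4.95 = 78.36 m²; P = b + 2y√(1+z²) = 5.93 + 2×4.95×2.236 = 28.07 m.
Hydraulic radius R = A/P = 78.36/28.07 = 2.792 m.
From Manning's equation, S = [nQ / (1 A R^(2/3))]² = [0.026 × 287 / (1 × 78.36 × 2.792^(2/3))]² = 0.00231.

S = 0.00231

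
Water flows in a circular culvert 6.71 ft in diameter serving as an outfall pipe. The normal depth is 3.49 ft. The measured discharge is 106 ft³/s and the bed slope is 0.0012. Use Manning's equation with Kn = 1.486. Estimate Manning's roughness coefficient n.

For a circular section of diameter D = 6.71 ft at depth y = 3.49 ft, the central angle is θ = 2 arccos(1 − 2y/D) = 3.222 rad. Then A = (D²/8)(θ − sin θ) = 18.59 ft² and P = Dθ/2 = 10.81 ft.
Hydraulic radius R = A/P = 18.59/10.81 = 1.719 ft.
Rearranging Manning's equation: n = (1.486/Q) A R^(2/3) S^(1/2) = (1.486/106) × 18.59 × 1.719^(2/3) × √0.0012 = 0.013.

n = 0.013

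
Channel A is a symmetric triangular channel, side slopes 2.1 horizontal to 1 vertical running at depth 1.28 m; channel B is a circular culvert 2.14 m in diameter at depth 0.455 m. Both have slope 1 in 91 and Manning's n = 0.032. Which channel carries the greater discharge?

Channel A: For a triangular section with side slope z = 2.1: A = zy² = 2.1×1.28² = 3.441 m²; P = 2y√(1+z²) = 2×1.28×2.326 = 5.954 m. Hydraulic radius R = A/P = 3.441/5.954 = 0.5778 m. Q_A = (1/0.032)·3.441·0.5778^(2/3)·√0.01099 = 7.819 m³/s.
Channel B: For a circular section of diameter D = 2.14 m at depth y = 0.455 m, the central angle is θ = 2 arccos(1 − 2y/D) = 1.917 rad. Then A = (D²/8)(θ − sin θ) = 0.5589 m² and P = Dθ/2 = 2.051 m. Hydraulic radius R = A/P = 0.5589/2.051 = 0.2725 m. Q_B = (1/0.032)·0.5589·0.2725^(2/3)·√0.01099 = 0.7694 m³/s.
Q_A = 7.819 m³/s vs Q_B = 0.7694 m³/s, so channel A carries more.

channel A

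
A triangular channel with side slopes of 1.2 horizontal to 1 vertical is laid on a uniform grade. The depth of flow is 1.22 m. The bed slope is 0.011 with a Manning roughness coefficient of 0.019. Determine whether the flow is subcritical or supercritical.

For a triangular section with side slope z = 1.2: A = zy² = 1.2×1.22² = 1.786 m²; P = 2y√(1+z²) = 2×1.22×1.562 = 3.811 m.
Hydraulic radius R = A/P = 1.786/3.811 = 0.4686 m.
V = (1/n) R^(2/3) √S = (1/0.019) × 0.4686^(2/3) × √0.011 = 3.33 m/s. Hydraulic depth D_h = A/T = 1.786/2.928 = 0.61 m.
Froude number Fr = V/√(g·D_h) = 3.33/√(9.81×0.61) = 1.36, which is greater than 1, so the flow is supercritical.

supercritical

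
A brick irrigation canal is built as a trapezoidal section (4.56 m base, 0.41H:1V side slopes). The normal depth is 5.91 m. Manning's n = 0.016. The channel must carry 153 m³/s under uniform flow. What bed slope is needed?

With bottom width b = 4.56 m and side slope z = 0.41: A = (b + zy)y = (4.56 + 0.41×5.91)×5.91 = 41.27 m²; P = b + 2y√(1+z²) = 4.56 + 2×5.91×1.081 = 17.33 m.
Hydraulic radius R = A/P = 41.27/17.33 = 2.381 m.
From Manning's equation, S = [nQ / (1 A R^(2/3))]² = [0.016 × 153 / (1 × 41.27 × 2.381^(2/3))]² = 0.00111.

S = 0.00111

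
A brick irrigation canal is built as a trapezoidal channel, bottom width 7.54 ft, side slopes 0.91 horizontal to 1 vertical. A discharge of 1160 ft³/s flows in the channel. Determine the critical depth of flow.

y_c = 6.84 ft

At critical depth, Q² T / (g A³) = 1, i.e. A³/T = Q²/g = 1160²/32.2 = 41790.
Trying y = 8.07 ft: A³/T = 77960 — over.
Trying y = 4.86 ft: A³/T = 11990 — short.
Trying y = 6.84 ft: A³/T = 41750 — matches.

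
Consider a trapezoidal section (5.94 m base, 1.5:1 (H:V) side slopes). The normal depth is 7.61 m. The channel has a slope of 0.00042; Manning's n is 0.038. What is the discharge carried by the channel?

Q = 178 m³/s

With bottom width b = 5.94 m and side slope z = 1.5: A = (b + zy)y = (5.94 + 1.5×7.61)×7.61 = 132.1 m²; P = b + 2y√(1+z²) = 5.94 + 2×7.61×1.803 = 33.38 m.
Hydraulic radius R = A/P = 132.1/33.38 = 3.957 m.
Manning's equation: Q = (1/n) A R^(2/3) S^(1/2) = (1/0.038) × 132.1 × 3.957^(2/3) × 0.00042^(1/2) = 178 m³/s.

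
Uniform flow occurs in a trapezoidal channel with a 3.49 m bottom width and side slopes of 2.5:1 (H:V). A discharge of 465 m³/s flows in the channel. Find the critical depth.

At critical depth, Q² T / (g A³) = 1, i.e. A³/T = Q²/g = 465²/9.81 = 22040.
At y = 6.28 m: A³/T = 50170 — over.
At y = 3.94 m: A³/T = 6261 — short.
At y = 5.24 m: A³/T = 22130 — close enough.

y_c = 5.24 m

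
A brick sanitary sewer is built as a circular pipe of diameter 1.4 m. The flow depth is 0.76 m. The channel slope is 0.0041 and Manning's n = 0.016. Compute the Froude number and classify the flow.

subcritical

For a circular section of diameter D = 1.4 m at depth y = 0.76 m, the central angle is θ = 2 arccos(1 − 2y/D) = 3.313 rad. Then A = (D²/8)(θ − sin θ) = 0.8536 m² and P = Dθ/2 = 2.319 m.
Hydraulic radius R = A/P = 0.8536/2.319 = 0.368 m.
V = (1/n) R^(2/3) √S = (1/0.016) × 0.368^(2/3) × √0.0041 = 2.055 m/s. Hydraulic depth D_h = A/T = 0.8536/1.395 = 0.612 m.
Froude number Fr = V/√(g·D_h) = 2.055/√(9.81×0.612) = 0.839, which is less than 1, so the flow is subcritical.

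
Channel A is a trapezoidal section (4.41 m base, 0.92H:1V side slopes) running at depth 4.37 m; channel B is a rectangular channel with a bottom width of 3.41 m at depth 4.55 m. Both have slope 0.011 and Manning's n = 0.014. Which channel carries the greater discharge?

Channel A: With bottom width b = 4.41 m and side slope z = 0.92: A = (b + zy)y = (4.41 + 0.92×4.37)×4.37 = 36.84 m²; P = b + 2y√(1+z²) = 4.41 + 2×4.37×1.359 = 16.29 m. Hydraulic radius R = A/P = 36.84/16.29 = 2.262 m. Q_A = (1/0.014)·36.84·2.262^(2/3)·√0.011 = 475.6 m³/s.
Channel B: Flow area A = b·y = 3.41 × 4.55 = 15.52 m². Wetted perimeter P = b + 2y = 3.41 + 2×4.55 = 12.51 m. Hydraulic radius R = A/P = 15.52/12.51 = 1.24 m. Q_B = (1/0.014)·15.52·1.24^(2/3)·√0.011 = 134.2 m³/s.
Q_A = 475.6 m³/s vs Q_B = 134.2 m³/s, so channel A carries more.

channel A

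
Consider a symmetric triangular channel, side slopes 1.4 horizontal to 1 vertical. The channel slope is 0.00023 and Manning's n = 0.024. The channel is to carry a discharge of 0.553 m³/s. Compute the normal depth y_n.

Manning's equation rearranged: A R^(2/3) = nQ / (1·√S) = 0.024 × 0.553 / (√0.00023) = 0.8751.
At y = 0.932 m: A R^(2/3) = 0.6371 — too small.
At y = 1.05 m: A R^(2/3) = 0.8755 — matches.

y_n = 1.05 m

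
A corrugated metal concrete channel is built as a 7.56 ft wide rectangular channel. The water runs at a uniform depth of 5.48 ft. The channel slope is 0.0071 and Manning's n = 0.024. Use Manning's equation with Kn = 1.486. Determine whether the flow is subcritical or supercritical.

Flow area A = b·y = 7.56 × 5.48 = 41.43 ft². Wetted perimeter P = b + 2y = 7.56 + 2×5.48 = 18.52 ft.
Hydraulic radius R = A/P = 41.43/18.52 = 2.237 ft.
V = (1.486/n) R^(2/3) √S = (1.486/0.024) × 2.237^(2/3) × √0.0071 = 8.924 ft/s. Hydraulic depth D_h = A/T = 41.43/7.56 = 5.48 ft.
Froude number Fr = V/√(g·D_h) = 8.924/√(32.2×5.48) = 0.672, which is less than 1, so the flow is subcritical.

subcritical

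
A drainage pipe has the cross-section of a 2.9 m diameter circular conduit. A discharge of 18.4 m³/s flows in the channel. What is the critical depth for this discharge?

y_c = 1.89 m

At critical depth, Q² T / (g A³) = 1, i.e. A³/T = Q²/g = 18.4²/9.81 = 34.51.
Try y = 2.42 m: A³/T = 94.74 — over.
Try y = 1.57 m: A³/T = 16.83 — short.
Try y = 1.89 m: A³/T = 34.29 — ≈ 34.51.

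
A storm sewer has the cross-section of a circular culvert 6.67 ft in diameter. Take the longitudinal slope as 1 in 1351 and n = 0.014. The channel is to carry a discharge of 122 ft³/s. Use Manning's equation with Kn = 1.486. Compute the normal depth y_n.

y_n = 4.77 ft

Manning's equation rearranged: A R^(2/3) = nQ / (1.486·√S) = 0.014 × 122 / (1.486 × √0.0007402) = 42.25.
Try y = 3.53 ft: A R^(2/3) = 27.02 — too small.
Try y = 5.83 ft: A R^(2/3) = 51.59 — too large.
Try y = 4.77 ft: A R^(2/3) = 42.29 — matches.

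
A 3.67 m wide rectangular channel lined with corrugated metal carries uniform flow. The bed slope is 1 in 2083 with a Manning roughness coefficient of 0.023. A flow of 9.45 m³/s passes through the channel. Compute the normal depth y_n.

Manning's equation rearranged: A R^(2/3) = nQ / (1·√S) = 0.023 × 9.45 / (√0.0004801) = 9.92.
At y = 3.06 m: A R^(2/3) = 12.31 — over.
At y = 1.84 m: A R^(2/3) = 6.382 — short.
At y = 2.58 m: A R^(2/3) = 9.92 — ≈ 9.92.

y_n = 2.58 m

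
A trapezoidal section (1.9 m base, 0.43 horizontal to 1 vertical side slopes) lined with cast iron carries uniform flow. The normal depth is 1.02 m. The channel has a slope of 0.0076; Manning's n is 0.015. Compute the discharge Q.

Q = 9.63 m³/s

With bottom width b = 1.9 m and side slope z = 0.43: A = (b + zy)y = (1.9 + 0.43×1.02)×1.02 = 2.385 m²; P = b + 2y√(1+z²) = 1.9 + 2×1.02×1.089 = 4.121 m.
Hydraulic radius R = A/P = 2.385/4.121 = 0.5789 m.
Manning's equation: Q = (1/n) A R^(2/3) S^(1/2) = (1/0.015) × 2.385 × 0.5789^(2/3) × 0.0076^(1/2) = 9.63 m³/s.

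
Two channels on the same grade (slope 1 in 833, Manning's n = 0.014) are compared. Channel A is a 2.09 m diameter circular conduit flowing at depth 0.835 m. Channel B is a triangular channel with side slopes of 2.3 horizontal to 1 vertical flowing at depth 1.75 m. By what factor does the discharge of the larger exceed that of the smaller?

Channel A: For a circular section of diameter D = 2.09 m at depth y = 0.835 m, the central angle is θ = 2 arccos(1 − 2y/D) = 2.737 rad. Then A = (D²/8)(θ − sin θ) = 1.279 m² and P = Dθ/2 = 2.86 m. Hydraulic radius R = A/P = 1.279/2.86 = 0.4473 m. Q_A = (1/0.014)·1.279·0.4473^(2/3)·√0.0012 = 1.852 m³/s.
Channel B: For a triangular section with side slope z = 2.3: A = zy² = 2.3×1.75² = 7.044 m²; P = 2y√(1+z²) = 2×1.75×2.508 = 8.778 m. Hydraulic radius R = A/P = 7.044/8.778 = 0.8024 m. Q_B = (1/0.014)·7.044·0.8024^(2/3)·√0.0012 = 15.05 m³/s.
The larger discharge is 15.05 m³/s and the smaller is 1.852 m³/s; the ratio is 8.13.

8.13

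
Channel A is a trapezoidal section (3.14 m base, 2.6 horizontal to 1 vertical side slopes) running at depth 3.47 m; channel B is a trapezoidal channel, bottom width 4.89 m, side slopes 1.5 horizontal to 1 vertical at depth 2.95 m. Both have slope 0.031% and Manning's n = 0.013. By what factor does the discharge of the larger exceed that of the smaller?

Channel A: With bottom width b = 3.14 m and side slope z = 2.6: A = (b + zy)y = (3.14 + 2.6×3.47)×3.47 = 42.2 m²; P = b + 2y√(1+z²) = 3.14 + 2×3.47×2.786 = 22.47 m. Hydraulic radius R = A/P = 42.2/22.47 = 1.878 m. Q_A = (1/0.013)·42.2·1.878^(2/3)·√0.00031 = 87 m³/s.
Channel B: With bottom width b = 4.89 m and side slope z = 1.5: A = (b + zy)y = (4.89 + 1.5×2.95)×2.95 = 27.48 m²; P = b + 2y√(1+z²) = 4.89 + 2×2.95×1.803 = 15.53 m. Hydraulic radius R = A/P = 27.48/15.53 = 1.77 m. Q_B = (1/0.013)·27.48·1.77^(2/3)·√0.00031 = 54.45 m³/s.
The larger discharge is 87 m³/s and the smaller is 54.45 m³/s; the ratio is 1.6.

1.6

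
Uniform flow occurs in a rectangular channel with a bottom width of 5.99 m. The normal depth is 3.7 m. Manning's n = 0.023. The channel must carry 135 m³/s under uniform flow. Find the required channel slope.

Flow area A = b·y = 5.99 × 3.7 = 22.16 m². Wetted perimeter P = b + 2y = 5.99 + 2×3.7 = 13.39 m.
Hydraulic radius R = A/P = 22.16/13.39 = 1.655 m.
From Manning's equation, S = [nQ / (1 A R^(2/3))]² = [0.023 × 135 / (1 × 22.16 × 1.655^(2/3))]² = 0.01.

S = 0.01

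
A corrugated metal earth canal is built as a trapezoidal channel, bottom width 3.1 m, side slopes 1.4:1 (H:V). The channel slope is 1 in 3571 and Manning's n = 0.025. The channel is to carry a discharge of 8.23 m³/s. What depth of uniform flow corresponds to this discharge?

Manning's equation rearranged: A R^(2/3) = nQ / (1·√S) = 0.025 × 8.23 / (√0.00028) = 12.3.
Trying y = 2.41 m: A R^(2/3) = 19.24 — high.
Trying y = 1.67 m: A R^(2/3) = 9.242 — low.
Trying y = 1.93 m: A R^(2/3) = 12.29 — matches.

y_n = 1.93 m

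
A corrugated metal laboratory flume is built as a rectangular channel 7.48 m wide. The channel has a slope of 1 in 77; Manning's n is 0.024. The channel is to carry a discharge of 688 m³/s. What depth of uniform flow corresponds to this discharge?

Manning's equation rearranged: A R^(2/3) = nQ / (1·√S) = 0.024 × 688 / (√0.01299) = 144.9.
At y = 8.8 m: A R^(2/3) = 125.2 — short.
At y = 12.1 m: A R^(2/3) = 182.2 — over.
At y = 9.95 m: A R^(2/3) = 145 — matches.

y_n = 9.95 m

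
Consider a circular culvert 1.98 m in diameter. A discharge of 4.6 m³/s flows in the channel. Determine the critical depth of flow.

y_c = 1.03 m

At critical depth, Q² T / (g A³) = 1, i.e. A³/T = Q²/g = 4.6²/9.81 = 2.157.
Trying y = 0.876 m: A³/T = 1.154 — short.
Trying y = 1.26 m: A³/T = 4.639 — over.
Trying y = 1.03 m: A³/T = 2.144 — ≈ 2.157.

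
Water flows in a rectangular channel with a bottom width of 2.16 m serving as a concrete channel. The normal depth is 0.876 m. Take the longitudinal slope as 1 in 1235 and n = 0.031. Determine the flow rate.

Flow area A = b·y = 2.16 × 0.876 = 1.892 m². Wetted perimeter P = b + 2y = 2.16 + 2×0.876 = 3.912 m.
Hydraulic radius R = A/P = 1.892/3.912 = 0.4837 m.
Manning's equation: Q = (1/n) A R^(2/3) S^(1/2) = (1/0.031) × 1.892 × 0.4837^(2/3) × 0.0008097^(1/2) = 1.07 m³/s.

Q = 1.07 m³/s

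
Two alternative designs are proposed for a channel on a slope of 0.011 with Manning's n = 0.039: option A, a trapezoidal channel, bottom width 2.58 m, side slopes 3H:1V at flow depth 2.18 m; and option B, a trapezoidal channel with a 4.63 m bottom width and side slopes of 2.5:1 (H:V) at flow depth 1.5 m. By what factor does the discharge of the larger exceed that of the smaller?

Channel A: With bottom width b = 2.58 m and side slope z = 3: A = (b + zy)y = (2.58 + 3×2.18)×2.18 = 19.88 m²; P = b + 2y√(1+z²) = 2.58 + 2×2.18×3.162 = 16.37 m. Hydraulic radius R = A/P = 19.88/16.37 = 1.215 m. Q_A = (1/0.039)·19.88·1.215^(2/3)·√0.011 = 60.87 m³/s.
Channel B: With bottom width b = 4.63 m and side slope z = 2.5: A = (b + zy)y = (4.63 + 2.5×1.5)×1.5 = 12.57 m²; P = b + 2y√(1+z²) = 4.63 + 2×1.5×2.693 = 12.71 m. Hydraulic radius R = A/P = 12.57/12.71 = 0.9892 m. Q_B = (1/0.039)·12.57·0.9892^(2/3)·√0.011 = 33.56 m³/s.
The larger discharge is 60.87 m³/s and the smaller is 33.56 m³/s; the ratio is 1.81.

1.81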